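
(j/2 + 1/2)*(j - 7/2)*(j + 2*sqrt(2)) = j^3/2 - 5*j^2/4 + sqrt(2)*j^2 - 5*sqrt(2)*j/2 - 7*j/4 - 7*sqrt(2)/2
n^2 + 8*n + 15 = (n + 3)*(n + 5)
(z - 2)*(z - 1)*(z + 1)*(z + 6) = z^4 + 4*z^3 - 13*z^2 - 4*z + 12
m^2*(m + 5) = m^3 + 5*m^2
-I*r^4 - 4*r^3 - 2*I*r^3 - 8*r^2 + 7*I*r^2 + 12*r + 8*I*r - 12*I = (r + 3)*(r - 2*I)^2*(-I*r + I)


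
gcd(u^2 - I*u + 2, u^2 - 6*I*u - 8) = u - 2*I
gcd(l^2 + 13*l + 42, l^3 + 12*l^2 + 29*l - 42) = l^2 + 13*l + 42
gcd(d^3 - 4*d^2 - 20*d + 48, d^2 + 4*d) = d + 4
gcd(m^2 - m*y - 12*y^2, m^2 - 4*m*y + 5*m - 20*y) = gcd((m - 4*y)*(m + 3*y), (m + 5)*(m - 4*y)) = -m + 4*y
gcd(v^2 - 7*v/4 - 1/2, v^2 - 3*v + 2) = v - 2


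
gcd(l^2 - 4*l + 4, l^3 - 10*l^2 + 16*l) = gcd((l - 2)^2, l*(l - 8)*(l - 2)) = l - 2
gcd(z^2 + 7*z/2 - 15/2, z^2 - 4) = 1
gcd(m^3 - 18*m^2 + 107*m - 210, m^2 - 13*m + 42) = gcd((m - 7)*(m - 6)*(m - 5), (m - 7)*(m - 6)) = m^2 - 13*m + 42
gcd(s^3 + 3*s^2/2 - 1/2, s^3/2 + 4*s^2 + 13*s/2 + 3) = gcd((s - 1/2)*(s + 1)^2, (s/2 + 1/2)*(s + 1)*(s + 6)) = s^2 + 2*s + 1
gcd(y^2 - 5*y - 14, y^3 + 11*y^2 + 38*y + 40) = y + 2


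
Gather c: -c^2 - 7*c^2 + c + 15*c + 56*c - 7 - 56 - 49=-8*c^2 + 72*c - 112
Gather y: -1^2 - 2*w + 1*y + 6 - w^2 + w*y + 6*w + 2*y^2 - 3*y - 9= -w^2 + 4*w + 2*y^2 + y*(w - 2) - 4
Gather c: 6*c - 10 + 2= 6*c - 8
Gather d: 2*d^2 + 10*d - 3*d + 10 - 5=2*d^2 + 7*d + 5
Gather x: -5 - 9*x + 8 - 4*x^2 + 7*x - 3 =-4*x^2 - 2*x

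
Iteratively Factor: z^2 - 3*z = (z)*(z - 3)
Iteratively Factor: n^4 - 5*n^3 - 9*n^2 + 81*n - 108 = (n - 3)*(n^3 - 2*n^2 - 15*n + 36) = (n - 3)^2*(n^2 + n - 12) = (n - 3)^2*(n + 4)*(n - 3)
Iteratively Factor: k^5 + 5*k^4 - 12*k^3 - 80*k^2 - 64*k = (k - 4)*(k^4 + 9*k^3 + 24*k^2 + 16*k) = k*(k - 4)*(k^3 + 9*k^2 + 24*k + 16) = k*(k - 4)*(k + 4)*(k^2 + 5*k + 4) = k*(k - 4)*(k + 4)^2*(k + 1)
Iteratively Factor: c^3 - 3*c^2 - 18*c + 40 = (c - 5)*(c^2 + 2*c - 8) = (c - 5)*(c + 4)*(c - 2)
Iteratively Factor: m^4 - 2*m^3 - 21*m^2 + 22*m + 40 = (m - 2)*(m^3 - 21*m - 20) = (m - 5)*(m - 2)*(m^2 + 5*m + 4) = (m - 5)*(m - 2)*(m + 4)*(m + 1)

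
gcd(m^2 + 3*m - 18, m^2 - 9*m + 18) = m - 3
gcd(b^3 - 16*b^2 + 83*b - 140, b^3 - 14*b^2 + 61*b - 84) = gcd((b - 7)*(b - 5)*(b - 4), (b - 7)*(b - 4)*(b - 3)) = b^2 - 11*b + 28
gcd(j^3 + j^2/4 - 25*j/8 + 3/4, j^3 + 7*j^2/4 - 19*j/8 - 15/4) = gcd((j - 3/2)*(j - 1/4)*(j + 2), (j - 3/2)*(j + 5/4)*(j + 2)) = j^2 + j/2 - 3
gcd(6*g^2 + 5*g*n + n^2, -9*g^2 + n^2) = 3*g + n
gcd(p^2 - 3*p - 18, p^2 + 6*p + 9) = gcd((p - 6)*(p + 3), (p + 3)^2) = p + 3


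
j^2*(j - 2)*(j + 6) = j^4 + 4*j^3 - 12*j^2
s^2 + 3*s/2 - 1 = (s - 1/2)*(s + 2)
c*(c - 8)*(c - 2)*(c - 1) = c^4 - 11*c^3 + 26*c^2 - 16*c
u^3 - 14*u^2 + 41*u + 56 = (u - 8)*(u - 7)*(u + 1)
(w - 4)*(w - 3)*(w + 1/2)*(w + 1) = w^4 - 11*w^3/2 + 2*w^2 + 29*w/2 + 6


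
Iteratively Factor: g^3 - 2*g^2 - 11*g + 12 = (g - 1)*(g^2 - g - 12) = (g - 4)*(g - 1)*(g + 3)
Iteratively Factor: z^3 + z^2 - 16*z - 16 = (z - 4)*(z^2 + 5*z + 4) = (z - 4)*(z + 1)*(z + 4)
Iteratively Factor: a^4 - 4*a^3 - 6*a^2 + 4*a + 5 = (a + 1)*(a^3 - 5*a^2 - a + 5) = (a - 5)*(a + 1)*(a^2 - 1) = (a - 5)*(a - 1)*(a + 1)*(a + 1)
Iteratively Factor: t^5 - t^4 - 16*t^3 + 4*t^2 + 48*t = (t - 2)*(t^4 + t^3 - 14*t^2 - 24*t) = (t - 2)*(t + 3)*(t^3 - 2*t^2 - 8*t) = t*(t - 2)*(t + 3)*(t^2 - 2*t - 8) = t*(t - 4)*(t - 2)*(t + 3)*(t + 2)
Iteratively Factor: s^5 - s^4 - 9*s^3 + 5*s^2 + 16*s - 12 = (s - 1)*(s^4 - 9*s^2 - 4*s + 12) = (s - 1)*(s + 2)*(s^3 - 2*s^2 - 5*s + 6) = (s - 1)*(s + 2)^2*(s^2 - 4*s + 3) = (s - 3)*(s - 1)*(s + 2)^2*(s - 1)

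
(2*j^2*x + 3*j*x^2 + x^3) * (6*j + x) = 12*j^3*x + 20*j^2*x^2 + 9*j*x^3 + x^4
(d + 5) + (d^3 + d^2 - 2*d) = d^3 + d^2 - d + 5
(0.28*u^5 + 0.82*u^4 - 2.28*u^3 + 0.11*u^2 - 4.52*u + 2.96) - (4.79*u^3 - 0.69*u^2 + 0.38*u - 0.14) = 0.28*u^5 + 0.82*u^4 - 7.07*u^3 + 0.8*u^2 - 4.9*u + 3.1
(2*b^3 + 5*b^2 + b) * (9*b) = 18*b^4 + 45*b^3 + 9*b^2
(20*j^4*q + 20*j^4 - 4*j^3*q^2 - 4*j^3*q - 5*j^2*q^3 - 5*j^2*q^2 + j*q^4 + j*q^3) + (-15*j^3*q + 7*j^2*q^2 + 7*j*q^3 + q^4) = 20*j^4*q + 20*j^4 - 4*j^3*q^2 - 19*j^3*q - 5*j^2*q^3 + 2*j^2*q^2 + j*q^4 + 8*j*q^3 + q^4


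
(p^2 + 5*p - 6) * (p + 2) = p^3 + 7*p^2 + 4*p - 12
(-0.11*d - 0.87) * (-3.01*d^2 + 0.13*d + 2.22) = 0.3311*d^3 + 2.6044*d^2 - 0.3573*d - 1.9314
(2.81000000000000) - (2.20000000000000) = 0.610000000000000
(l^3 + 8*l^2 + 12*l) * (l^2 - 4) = l^5 + 8*l^4 + 8*l^3 - 32*l^2 - 48*l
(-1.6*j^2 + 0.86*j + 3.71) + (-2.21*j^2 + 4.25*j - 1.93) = -3.81*j^2 + 5.11*j + 1.78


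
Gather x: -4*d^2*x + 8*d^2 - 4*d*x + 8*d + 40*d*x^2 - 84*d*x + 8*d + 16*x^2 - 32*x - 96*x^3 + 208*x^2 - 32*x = 8*d^2 + 16*d - 96*x^3 + x^2*(40*d + 224) + x*(-4*d^2 - 88*d - 64)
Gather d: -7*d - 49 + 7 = -7*d - 42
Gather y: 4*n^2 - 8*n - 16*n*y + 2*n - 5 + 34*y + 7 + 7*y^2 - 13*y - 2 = 4*n^2 - 6*n + 7*y^2 + y*(21 - 16*n)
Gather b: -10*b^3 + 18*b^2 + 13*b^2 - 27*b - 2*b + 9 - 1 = -10*b^3 + 31*b^2 - 29*b + 8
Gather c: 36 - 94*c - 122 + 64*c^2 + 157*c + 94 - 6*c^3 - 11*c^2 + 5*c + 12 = -6*c^3 + 53*c^2 + 68*c + 20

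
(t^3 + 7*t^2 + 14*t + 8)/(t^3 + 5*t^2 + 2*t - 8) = (t + 1)/(t - 1)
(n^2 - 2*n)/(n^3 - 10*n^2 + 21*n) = (n - 2)/(n^2 - 10*n + 21)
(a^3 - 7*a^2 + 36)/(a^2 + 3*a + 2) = (a^2 - 9*a + 18)/(a + 1)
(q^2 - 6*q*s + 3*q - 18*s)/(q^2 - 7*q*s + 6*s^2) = (q + 3)/(q - s)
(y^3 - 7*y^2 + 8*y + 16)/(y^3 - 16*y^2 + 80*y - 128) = (y + 1)/(y - 8)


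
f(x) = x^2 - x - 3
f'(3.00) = 5.00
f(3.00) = 3.00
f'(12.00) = 23.00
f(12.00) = 129.00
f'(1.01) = 1.02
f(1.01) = -2.99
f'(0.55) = 0.10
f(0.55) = -3.25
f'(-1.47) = -3.94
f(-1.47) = 0.63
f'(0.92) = 0.84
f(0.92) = -3.07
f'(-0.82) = -2.64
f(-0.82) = -1.51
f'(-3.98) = -8.96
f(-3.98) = 16.82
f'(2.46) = 3.92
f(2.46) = 0.59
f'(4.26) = 7.52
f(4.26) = 10.89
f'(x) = 2*x - 1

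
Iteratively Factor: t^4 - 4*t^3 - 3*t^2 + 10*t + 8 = (t - 4)*(t^3 - 3*t - 2) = (t - 4)*(t - 2)*(t^2 + 2*t + 1) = (t - 4)*(t - 2)*(t + 1)*(t + 1)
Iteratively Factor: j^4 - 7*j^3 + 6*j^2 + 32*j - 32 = (j - 4)*(j^3 - 3*j^2 - 6*j + 8) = (j - 4)*(j + 2)*(j^2 - 5*j + 4) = (j - 4)*(j - 1)*(j + 2)*(j - 4)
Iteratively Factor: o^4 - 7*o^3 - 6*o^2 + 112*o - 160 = (o + 4)*(o^3 - 11*o^2 + 38*o - 40) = (o - 5)*(o + 4)*(o^2 - 6*o + 8) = (o - 5)*(o - 2)*(o + 4)*(o - 4)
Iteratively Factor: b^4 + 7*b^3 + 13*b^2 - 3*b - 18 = (b - 1)*(b^3 + 8*b^2 + 21*b + 18) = (b - 1)*(b + 2)*(b^2 + 6*b + 9) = (b - 1)*(b + 2)*(b + 3)*(b + 3)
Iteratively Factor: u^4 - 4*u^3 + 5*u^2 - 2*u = (u - 1)*(u^3 - 3*u^2 + 2*u) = (u - 1)^2*(u^2 - 2*u) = (u - 2)*(u - 1)^2*(u)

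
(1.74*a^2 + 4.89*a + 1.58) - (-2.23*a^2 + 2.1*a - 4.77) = 3.97*a^2 + 2.79*a + 6.35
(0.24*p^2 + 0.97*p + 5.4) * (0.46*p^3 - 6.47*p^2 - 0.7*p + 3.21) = 0.1104*p^5 - 1.1066*p^4 - 3.9599*p^3 - 34.8466*p^2 - 0.6663*p + 17.334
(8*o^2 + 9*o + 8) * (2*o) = 16*o^3 + 18*o^2 + 16*o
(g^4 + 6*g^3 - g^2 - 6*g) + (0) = g^4 + 6*g^3 - g^2 - 6*g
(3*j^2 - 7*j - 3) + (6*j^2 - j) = 9*j^2 - 8*j - 3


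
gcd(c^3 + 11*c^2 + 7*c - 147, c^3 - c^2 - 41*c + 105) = c^2 + 4*c - 21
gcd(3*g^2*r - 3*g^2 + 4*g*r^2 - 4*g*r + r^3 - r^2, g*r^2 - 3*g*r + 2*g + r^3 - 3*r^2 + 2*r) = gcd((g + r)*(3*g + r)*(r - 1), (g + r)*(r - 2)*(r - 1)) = g*r - g + r^2 - r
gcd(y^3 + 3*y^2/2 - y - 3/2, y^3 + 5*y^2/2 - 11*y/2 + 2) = y - 1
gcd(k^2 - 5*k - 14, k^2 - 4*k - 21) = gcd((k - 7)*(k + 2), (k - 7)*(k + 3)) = k - 7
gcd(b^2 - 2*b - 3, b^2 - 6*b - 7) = b + 1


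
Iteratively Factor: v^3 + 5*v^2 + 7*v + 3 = (v + 1)*(v^2 + 4*v + 3) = (v + 1)^2*(v + 3)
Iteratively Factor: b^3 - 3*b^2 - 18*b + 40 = (b - 5)*(b^2 + 2*b - 8) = (b - 5)*(b + 4)*(b - 2)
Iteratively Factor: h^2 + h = (h)*(h + 1)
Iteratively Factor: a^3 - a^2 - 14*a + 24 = (a - 3)*(a^2 + 2*a - 8) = (a - 3)*(a - 2)*(a + 4)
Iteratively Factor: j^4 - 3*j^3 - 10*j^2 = (j - 5)*(j^3 + 2*j^2) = j*(j - 5)*(j^2 + 2*j) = j*(j - 5)*(j + 2)*(j)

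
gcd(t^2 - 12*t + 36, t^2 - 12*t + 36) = t^2 - 12*t + 36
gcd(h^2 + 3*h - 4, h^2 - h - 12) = 1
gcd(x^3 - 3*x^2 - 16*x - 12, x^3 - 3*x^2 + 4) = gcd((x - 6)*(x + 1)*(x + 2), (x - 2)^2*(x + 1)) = x + 1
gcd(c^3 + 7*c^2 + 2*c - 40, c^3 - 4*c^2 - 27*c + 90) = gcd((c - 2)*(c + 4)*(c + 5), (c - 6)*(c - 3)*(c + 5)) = c + 5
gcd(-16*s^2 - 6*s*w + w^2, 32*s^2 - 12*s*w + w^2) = 8*s - w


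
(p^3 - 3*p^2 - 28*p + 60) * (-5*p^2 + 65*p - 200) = -5*p^5 + 80*p^4 - 255*p^3 - 1520*p^2 + 9500*p - 12000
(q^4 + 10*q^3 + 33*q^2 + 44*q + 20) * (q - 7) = q^5 + 3*q^4 - 37*q^3 - 187*q^2 - 288*q - 140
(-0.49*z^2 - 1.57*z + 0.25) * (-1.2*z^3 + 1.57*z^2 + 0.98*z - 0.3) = 0.588*z^5 + 1.1147*z^4 - 3.2451*z^3 - 0.9991*z^2 + 0.716*z - 0.075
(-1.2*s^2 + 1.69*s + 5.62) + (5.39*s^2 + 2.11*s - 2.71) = 4.19*s^2 + 3.8*s + 2.91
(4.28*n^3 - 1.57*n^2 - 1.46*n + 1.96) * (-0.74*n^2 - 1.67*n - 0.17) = -3.1672*n^5 - 5.9858*n^4 + 2.9747*n^3 + 1.2547*n^2 - 3.025*n - 0.3332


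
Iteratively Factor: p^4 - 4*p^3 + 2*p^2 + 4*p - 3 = (p - 3)*(p^3 - p^2 - p + 1) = (p - 3)*(p - 1)*(p^2 - 1) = (p - 3)*(p - 1)*(p + 1)*(p - 1)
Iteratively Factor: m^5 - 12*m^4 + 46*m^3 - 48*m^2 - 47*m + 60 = (m - 3)*(m^4 - 9*m^3 + 19*m^2 + 9*m - 20) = (m - 4)*(m - 3)*(m^3 - 5*m^2 - m + 5) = (m - 5)*(m - 4)*(m - 3)*(m^2 - 1) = (m - 5)*(m - 4)*(m - 3)*(m - 1)*(m + 1)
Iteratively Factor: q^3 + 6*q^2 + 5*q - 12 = (q + 4)*(q^2 + 2*q - 3) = (q + 3)*(q + 4)*(q - 1)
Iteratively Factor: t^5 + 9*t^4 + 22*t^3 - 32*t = (t - 1)*(t^4 + 10*t^3 + 32*t^2 + 32*t) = (t - 1)*(t + 4)*(t^3 + 6*t^2 + 8*t) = (t - 1)*(t + 4)^2*(t^2 + 2*t) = (t - 1)*(t + 2)*(t + 4)^2*(t)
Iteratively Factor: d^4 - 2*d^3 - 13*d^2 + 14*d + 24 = (d + 1)*(d^3 - 3*d^2 - 10*d + 24) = (d - 4)*(d + 1)*(d^2 + d - 6) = (d - 4)*(d - 2)*(d + 1)*(d + 3)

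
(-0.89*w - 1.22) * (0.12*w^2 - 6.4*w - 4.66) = -0.1068*w^3 + 5.5496*w^2 + 11.9554*w + 5.6852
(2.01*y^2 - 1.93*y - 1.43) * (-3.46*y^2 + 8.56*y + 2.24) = -6.9546*y^4 + 23.8834*y^3 - 7.0706*y^2 - 16.564*y - 3.2032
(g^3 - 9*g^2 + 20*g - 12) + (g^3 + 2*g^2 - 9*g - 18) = 2*g^3 - 7*g^2 + 11*g - 30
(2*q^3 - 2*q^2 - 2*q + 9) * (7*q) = 14*q^4 - 14*q^3 - 14*q^2 + 63*q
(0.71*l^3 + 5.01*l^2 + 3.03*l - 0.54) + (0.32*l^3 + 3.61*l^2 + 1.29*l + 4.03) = 1.03*l^3 + 8.62*l^2 + 4.32*l + 3.49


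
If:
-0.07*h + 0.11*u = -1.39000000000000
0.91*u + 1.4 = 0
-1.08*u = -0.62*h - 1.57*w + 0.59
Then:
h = 17.44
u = -1.54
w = -7.57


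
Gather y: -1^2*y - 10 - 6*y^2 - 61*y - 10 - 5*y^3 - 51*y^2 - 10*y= -5*y^3 - 57*y^2 - 72*y - 20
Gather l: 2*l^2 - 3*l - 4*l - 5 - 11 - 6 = 2*l^2 - 7*l - 22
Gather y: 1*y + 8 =y + 8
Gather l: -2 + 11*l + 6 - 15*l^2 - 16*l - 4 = -15*l^2 - 5*l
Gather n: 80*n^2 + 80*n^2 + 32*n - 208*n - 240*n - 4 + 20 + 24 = 160*n^2 - 416*n + 40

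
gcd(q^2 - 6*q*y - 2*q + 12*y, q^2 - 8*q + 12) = q - 2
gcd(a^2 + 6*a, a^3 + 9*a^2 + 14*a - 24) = a + 6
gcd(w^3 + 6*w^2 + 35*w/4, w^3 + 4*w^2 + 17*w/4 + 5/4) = w + 5/2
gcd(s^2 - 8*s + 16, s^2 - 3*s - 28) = 1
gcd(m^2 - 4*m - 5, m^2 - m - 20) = m - 5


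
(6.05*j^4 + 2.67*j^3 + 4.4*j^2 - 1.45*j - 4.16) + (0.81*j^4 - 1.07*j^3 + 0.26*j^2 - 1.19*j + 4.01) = 6.86*j^4 + 1.6*j^3 + 4.66*j^2 - 2.64*j - 0.15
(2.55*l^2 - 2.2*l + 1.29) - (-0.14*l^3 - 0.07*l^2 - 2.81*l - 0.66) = 0.14*l^3 + 2.62*l^2 + 0.61*l + 1.95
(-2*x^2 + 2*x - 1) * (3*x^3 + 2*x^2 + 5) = -6*x^5 + 2*x^4 + x^3 - 12*x^2 + 10*x - 5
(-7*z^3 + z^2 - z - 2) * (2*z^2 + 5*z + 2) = -14*z^5 - 33*z^4 - 11*z^3 - 7*z^2 - 12*z - 4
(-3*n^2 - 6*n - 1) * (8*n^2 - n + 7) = -24*n^4 - 45*n^3 - 23*n^2 - 41*n - 7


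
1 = 1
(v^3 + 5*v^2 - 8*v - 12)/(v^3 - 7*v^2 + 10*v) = (v^2 + 7*v + 6)/(v*(v - 5))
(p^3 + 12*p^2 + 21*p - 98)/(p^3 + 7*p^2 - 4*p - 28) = (p + 7)/(p + 2)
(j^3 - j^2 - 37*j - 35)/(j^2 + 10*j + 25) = (j^2 - 6*j - 7)/(j + 5)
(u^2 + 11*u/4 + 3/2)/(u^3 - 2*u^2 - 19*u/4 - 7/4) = (4*u^2 + 11*u + 6)/(4*u^3 - 8*u^2 - 19*u - 7)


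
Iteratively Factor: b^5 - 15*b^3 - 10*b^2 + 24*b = (b - 1)*(b^4 + b^3 - 14*b^2 - 24*b) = b*(b - 1)*(b^3 + b^2 - 14*b - 24) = b*(b - 1)*(b + 3)*(b^2 - 2*b - 8) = b*(b - 4)*(b - 1)*(b + 3)*(b + 2)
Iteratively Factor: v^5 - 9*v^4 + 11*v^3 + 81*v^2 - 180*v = (v)*(v^4 - 9*v^3 + 11*v^2 + 81*v - 180) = v*(v - 4)*(v^3 - 5*v^2 - 9*v + 45) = v*(v - 5)*(v - 4)*(v^2 - 9) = v*(v - 5)*(v - 4)*(v + 3)*(v - 3)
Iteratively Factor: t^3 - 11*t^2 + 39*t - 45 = (t - 3)*(t^2 - 8*t + 15) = (t - 5)*(t - 3)*(t - 3)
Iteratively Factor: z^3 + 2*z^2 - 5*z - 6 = (z + 3)*(z^2 - z - 2) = (z - 2)*(z + 3)*(z + 1)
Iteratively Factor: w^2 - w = (w)*(w - 1)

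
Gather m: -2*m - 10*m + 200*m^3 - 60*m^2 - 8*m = 200*m^3 - 60*m^2 - 20*m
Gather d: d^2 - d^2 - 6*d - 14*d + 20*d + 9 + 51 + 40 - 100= 0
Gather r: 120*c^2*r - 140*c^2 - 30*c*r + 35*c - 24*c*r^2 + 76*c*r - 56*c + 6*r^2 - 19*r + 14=-140*c^2 - 21*c + r^2*(6 - 24*c) + r*(120*c^2 + 46*c - 19) + 14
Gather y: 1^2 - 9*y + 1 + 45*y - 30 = 36*y - 28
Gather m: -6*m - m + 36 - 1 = 35 - 7*m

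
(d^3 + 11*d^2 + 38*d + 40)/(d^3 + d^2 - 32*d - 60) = (d + 4)/(d - 6)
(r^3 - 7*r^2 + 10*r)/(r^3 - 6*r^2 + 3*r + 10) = r/(r + 1)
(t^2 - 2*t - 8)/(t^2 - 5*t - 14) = (t - 4)/(t - 7)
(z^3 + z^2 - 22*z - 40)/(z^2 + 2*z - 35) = (z^2 + 6*z + 8)/(z + 7)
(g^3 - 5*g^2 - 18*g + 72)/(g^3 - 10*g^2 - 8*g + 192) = (g - 3)/(g - 8)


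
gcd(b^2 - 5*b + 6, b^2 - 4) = b - 2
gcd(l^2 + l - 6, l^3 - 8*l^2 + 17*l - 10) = l - 2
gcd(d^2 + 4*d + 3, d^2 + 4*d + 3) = d^2 + 4*d + 3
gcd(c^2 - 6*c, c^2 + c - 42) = c - 6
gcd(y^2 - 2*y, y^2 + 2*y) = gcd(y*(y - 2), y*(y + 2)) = y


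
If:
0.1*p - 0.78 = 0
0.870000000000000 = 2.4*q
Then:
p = 7.80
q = 0.36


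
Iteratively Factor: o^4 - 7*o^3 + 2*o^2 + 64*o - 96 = (o + 3)*(o^3 - 10*o^2 + 32*o - 32) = (o - 4)*(o + 3)*(o^2 - 6*o + 8) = (o - 4)*(o - 2)*(o + 3)*(o - 4)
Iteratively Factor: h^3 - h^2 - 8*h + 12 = (h - 2)*(h^2 + h - 6) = (h - 2)^2*(h + 3)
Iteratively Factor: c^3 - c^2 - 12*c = (c)*(c^2 - c - 12) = c*(c - 4)*(c + 3)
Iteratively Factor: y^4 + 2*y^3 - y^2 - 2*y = (y + 2)*(y^3 - y) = y*(y + 2)*(y^2 - 1) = y*(y + 1)*(y + 2)*(y - 1)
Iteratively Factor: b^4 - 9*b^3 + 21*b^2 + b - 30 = (b - 3)*(b^3 - 6*b^2 + 3*b + 10) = (b - 3)*(b + 1)*(b^2 - 7*b + 10) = (b - 3)*(b - 2)*(b + 1)*(b - 5)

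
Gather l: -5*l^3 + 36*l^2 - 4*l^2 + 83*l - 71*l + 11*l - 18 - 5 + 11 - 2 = -5*l^3 + 32*l^2 + 23*l - 14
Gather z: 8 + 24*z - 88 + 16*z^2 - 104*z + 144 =16*z^2 - 80*z + 64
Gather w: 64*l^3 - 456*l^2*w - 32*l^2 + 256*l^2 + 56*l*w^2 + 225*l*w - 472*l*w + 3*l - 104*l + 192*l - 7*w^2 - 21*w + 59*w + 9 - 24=64*l^3 + 224*l^2 + 91*l + w^2*(56*l - 7) + w*(-456*l^2 - 247*l + 38) - 15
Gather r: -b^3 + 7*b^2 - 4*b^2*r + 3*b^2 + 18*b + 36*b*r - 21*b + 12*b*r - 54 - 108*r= -b^3 + 10*b^2 - 3*b + r*(-4*b^2 + 48*b - 108) - 54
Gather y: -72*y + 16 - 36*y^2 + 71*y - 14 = -36*y^2 - y + 2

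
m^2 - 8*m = m*(m - 8)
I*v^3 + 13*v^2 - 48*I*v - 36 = (v - 6*I)^2*(I*v + 1)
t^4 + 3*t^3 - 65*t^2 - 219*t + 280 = (t - 8)*(t - 1)*(t + 5)*(t + 7)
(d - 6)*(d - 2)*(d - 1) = d^3 - 9*d^2 + 20*d - 12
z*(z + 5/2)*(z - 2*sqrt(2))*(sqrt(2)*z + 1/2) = sqrt(2)*z^4 - 7*z^3/2 + 5*sqrt(2)*z^3/2 - 35*z^2/4 - sqrt(2)*z^2 - 5*sqrt(2)*z/2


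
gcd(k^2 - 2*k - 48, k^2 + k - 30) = k + 6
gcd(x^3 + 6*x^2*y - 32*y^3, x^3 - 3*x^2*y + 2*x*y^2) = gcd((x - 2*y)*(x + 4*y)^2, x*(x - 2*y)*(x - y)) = x - 2*y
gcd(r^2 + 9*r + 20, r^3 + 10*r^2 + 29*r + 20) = r^2 + 9*r + 20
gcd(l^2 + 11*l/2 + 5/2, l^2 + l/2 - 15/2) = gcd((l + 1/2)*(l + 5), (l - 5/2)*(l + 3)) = 1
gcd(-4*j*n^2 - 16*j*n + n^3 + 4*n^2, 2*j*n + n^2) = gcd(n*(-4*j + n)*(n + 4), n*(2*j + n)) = n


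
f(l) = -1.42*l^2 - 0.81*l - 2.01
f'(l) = -2.84*l - 0.81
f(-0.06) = -1.97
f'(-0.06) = -0.64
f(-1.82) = -5.24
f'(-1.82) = 4.36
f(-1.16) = -2.98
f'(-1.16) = 2.48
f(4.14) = -29.70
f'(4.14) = -12.57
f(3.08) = -17.98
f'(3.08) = -9.56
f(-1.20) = -3.08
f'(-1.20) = 2.60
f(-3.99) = -21.38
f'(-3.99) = 10.52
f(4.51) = -34.55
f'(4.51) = -13.62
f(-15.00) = -309.36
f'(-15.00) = 41.79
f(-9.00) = -109.74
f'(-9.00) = 24.75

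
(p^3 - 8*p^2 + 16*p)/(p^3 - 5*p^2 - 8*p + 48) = p/(p + 3)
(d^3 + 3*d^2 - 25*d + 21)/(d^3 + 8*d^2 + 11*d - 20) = (d^2 + 4*d - 21)/(d^2 + 9*d + 20)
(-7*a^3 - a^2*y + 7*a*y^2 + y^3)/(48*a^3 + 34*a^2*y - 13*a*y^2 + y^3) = (-7*a^2 + 6*a*y + y^2)/(48*a^2 - 14*a*y + y^2)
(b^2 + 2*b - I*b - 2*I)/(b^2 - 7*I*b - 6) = (b + 2)/(b - 6*I)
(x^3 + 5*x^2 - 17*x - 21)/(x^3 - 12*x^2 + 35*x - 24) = (x^2 + 8*x + 7)/(x^2 - 9*x + 8)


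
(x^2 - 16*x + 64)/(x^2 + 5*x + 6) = (x^2 - 16*x + 64)/(x^2 + 5*x + 6)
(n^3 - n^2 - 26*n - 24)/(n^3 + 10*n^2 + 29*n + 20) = (n - 6)/(n + 5)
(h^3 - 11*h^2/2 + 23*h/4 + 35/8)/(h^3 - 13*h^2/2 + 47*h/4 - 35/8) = (2*h + 1)/(2*h - 1)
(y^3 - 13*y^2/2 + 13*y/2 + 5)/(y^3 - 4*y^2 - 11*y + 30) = (y + 1/2)/(y + 3)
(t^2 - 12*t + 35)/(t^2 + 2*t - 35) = (t - 7)/(t + 7)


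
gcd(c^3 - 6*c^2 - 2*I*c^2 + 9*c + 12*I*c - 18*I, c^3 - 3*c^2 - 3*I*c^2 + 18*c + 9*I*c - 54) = c - 3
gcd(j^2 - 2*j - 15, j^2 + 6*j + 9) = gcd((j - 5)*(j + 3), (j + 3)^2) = j + 3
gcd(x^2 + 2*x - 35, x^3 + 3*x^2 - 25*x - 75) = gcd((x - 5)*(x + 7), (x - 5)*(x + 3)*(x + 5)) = x - 5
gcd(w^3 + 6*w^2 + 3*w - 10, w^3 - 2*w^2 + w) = w - 1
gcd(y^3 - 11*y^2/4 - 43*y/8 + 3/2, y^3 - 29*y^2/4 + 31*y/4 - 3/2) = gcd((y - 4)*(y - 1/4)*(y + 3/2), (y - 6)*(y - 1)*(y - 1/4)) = y - 1/4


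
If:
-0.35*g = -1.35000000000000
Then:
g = 3.86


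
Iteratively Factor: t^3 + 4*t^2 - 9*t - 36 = (t - 3)*(t^2 + 7*t + 12) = (t - 3)*(t + 4)*(t + 3)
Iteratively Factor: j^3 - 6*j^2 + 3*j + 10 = (j - 5)*(j^2 - j - 2) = (j - 5)*(j - 2)*(j + 1)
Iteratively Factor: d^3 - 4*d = (d)*(d^2 - 4) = d*(d - 2)*(d + 2)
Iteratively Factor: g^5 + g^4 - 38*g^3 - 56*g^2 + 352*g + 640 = (g + 4)*(g^4 - 3*g^3 - 26*g^2 + 48*g + 160) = (g - 4)*(g + 4)*(g^3 + g^2 - 22*g - 40) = (g - 4)*(g + 4)^2*(g^2 - 3*g - 10) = (g - 5)*(g - 4)*(g + 4)^2*(g + 2)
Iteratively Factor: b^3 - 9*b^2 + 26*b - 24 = (b - 2)*(b^2 - 7*b + 12) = (b - 4)*(b - 2)*(b - 3)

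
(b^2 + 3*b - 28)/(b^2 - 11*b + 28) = (b + 7)/(b - 7)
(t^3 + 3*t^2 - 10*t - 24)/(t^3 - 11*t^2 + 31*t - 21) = (t^2 + 6*t + 8)/(t^2 - 8*t + 7)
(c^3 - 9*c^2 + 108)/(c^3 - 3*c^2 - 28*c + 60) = (c^2 - 3*c - 18)/(c^2 + 3*c - 10)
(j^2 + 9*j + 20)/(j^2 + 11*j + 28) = (j + 5)/(j + 7)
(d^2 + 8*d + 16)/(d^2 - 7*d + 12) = (d^2 + 8*d + 16)/(d^2 - 7*d + 12)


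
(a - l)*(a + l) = a^2 - l^2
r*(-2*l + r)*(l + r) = -2*l^2*r - l*r^2 + r^3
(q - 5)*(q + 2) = q^2 - 3*q - 10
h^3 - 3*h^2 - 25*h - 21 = (h - 7)*(h + 1)*(h + 3)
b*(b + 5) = b^2 + 5*b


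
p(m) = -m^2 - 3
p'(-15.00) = 30.00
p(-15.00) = -228.00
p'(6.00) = -12.00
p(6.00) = -39.00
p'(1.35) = -2.70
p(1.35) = -4.82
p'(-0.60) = 1.20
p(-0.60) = -3.36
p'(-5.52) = 11.04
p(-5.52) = -33.47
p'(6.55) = -13.10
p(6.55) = -45.90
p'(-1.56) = 3.12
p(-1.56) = -5.43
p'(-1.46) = 2.92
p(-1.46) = -5.13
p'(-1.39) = 2.78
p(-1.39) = -4.93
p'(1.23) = -2.46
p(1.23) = -4.51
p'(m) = -2*m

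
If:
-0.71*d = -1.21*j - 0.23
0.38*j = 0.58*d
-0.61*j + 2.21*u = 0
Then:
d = -0.20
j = -0.31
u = -0.09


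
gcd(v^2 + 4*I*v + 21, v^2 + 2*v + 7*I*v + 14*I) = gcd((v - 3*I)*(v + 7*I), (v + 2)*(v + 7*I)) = v + 7*I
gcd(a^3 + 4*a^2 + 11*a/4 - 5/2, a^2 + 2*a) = a + 2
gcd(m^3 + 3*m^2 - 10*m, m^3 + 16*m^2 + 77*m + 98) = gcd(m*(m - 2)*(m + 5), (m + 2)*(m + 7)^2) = 1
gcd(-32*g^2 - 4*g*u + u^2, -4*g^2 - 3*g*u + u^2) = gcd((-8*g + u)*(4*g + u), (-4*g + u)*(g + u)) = 1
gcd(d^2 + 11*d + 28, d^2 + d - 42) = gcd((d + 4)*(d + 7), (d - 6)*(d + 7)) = d + 7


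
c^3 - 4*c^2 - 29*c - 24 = (c - 8)*(c + 1)*(c + 3)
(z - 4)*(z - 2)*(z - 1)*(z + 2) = z^4 - 5*z^3 + 20*z - 16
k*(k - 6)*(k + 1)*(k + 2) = k^4 - 3*k^3 - 16*k^2 - 12*k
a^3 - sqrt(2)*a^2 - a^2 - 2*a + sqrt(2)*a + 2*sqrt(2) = (a - 2)*(a + 1)*(a - sqrt(2))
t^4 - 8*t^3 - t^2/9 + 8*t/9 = t*(t - 8)*(t - 1/3)*(t + 1/3)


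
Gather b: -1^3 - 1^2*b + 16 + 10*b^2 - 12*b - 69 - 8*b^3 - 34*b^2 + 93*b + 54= -8*b^3 - 24*b^2 + 80*b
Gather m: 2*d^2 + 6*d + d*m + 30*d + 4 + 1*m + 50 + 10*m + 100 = 2*d^2 + 36*d + m*(d + 11) + 154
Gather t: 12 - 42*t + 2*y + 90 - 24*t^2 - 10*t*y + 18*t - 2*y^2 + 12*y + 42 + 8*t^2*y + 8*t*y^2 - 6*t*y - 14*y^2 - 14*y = t^2*(8*y - 24) + t*(8*y^2 - 16*y - 24) - 16*y^2 + 144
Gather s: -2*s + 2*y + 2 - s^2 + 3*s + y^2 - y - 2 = -s^2 + s + y^2 + y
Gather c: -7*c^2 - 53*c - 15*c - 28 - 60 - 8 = -7*c^2 - 68*c - 96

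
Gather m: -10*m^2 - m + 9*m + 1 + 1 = -10*m^2 + 8*m + 2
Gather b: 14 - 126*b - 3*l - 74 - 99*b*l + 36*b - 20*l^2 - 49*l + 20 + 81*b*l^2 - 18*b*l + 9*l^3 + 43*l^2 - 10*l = b*(81*l^2 - 117*l - 90) + 9*l^3 + 23*l^2 - 62*l - 40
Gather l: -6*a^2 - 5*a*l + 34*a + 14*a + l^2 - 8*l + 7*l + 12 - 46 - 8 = -6*a^2 + 48*a + l^2 + l*(-5*a - 1) - 42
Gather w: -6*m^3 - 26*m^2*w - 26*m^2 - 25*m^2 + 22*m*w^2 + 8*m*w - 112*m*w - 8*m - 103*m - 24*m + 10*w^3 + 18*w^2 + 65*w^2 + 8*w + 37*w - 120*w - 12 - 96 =-6*m^3 - 51*m^2 - 135*m + 10*w^3 + w^2*(22*m + 83) + w*(-26*m^2 - 104*m - 75) - 108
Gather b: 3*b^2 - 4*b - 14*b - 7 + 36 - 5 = 3*b^2 - 18*b + 24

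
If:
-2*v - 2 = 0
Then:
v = -1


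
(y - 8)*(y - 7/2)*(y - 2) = y^3 - 27*y^2/2 + 51*y - 56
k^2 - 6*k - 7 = (k - 7)*(k + 1)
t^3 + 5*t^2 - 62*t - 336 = (t - 8)*(t + 6)*(t + 7)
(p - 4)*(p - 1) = p^2 - 5*p + 4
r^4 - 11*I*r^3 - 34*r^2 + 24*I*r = r*(r - 6*I)*(r - 4*I)*(r - I)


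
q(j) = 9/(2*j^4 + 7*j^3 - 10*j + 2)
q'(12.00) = 0.00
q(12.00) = 0.00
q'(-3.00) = 13.32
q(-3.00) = 1.80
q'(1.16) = -11.30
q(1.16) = 1.82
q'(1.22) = -6.68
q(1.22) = 1.30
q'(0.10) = 86.78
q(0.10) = 8.94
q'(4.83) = -0.00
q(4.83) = 0.00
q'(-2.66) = 11.83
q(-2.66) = -2.98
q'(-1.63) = -22.69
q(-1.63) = 4.28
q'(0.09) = 72.38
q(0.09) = 8.14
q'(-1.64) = -25.41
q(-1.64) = 4.52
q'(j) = 9*(-8*j^3 - 21*j^2 + 10)/(2*j^4 + 7*j^3 - 10*j + 2)^2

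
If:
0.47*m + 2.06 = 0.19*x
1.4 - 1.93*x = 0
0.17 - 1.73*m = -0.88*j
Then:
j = -8.23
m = -4.09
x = 0.73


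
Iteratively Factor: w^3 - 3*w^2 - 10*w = (w + 2)*(w^2 - 5*w) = w*(w + 2)*(w - 5)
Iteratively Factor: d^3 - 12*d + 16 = (d + 4)*(d^2 - 4*d + 4) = (d - 2)*(d + 4)*(d - 2)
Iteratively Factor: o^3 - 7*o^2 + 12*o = (o - 4)*(o^2 - 3*o) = o*(o - 4)*(o - 3)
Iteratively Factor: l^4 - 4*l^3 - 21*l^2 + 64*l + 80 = (l + 4)*(l^3 - 8*l^2 + 11*l + 20) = (l - 5)*(l + 4)*(l^2 - 3*l - 4) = (l - 5)*(l - 4)*(l + 4)*(l + 1)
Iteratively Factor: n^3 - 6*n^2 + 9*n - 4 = (n - 1)*(n^2 - 5*n + 4) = (n - 1)^2*(n - 4)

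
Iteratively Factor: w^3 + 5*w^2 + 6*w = (w + 3)*(w^2 + 2*w) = (w + 2)*(w + 3)*(w)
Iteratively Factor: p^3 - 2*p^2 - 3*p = (p + 1)*(p^2 - 3*p) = p*(p + 1)*(p - 3)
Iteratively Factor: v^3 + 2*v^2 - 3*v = (v + 3)*(v^2 - v) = (v - 1)*(v + 3)*(v)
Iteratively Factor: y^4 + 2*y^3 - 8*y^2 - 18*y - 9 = (y - 3)*(y^3 + 5*y^2 + 7*y + 3) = (y - 3)*(y + 1)*(y^2 + 4*y + 3) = (y - 3)*(y + 1)^2*(y + 3)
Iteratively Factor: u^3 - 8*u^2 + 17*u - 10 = (u - 1)*(u^2 - 7*u + 10) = (u - 2)*(u - 1)*(u - 5)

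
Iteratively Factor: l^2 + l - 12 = (l - 3)*(l + 4)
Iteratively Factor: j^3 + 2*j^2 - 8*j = (j - 2)*(j^2 + 4*j) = j*(j - 2)*(j + 4)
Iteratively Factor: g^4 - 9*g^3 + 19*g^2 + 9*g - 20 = (g - 4)*(g^3 - 5*g^2 - g + 5) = (g - 5)*(g - 4)*(g^2 - 1) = (g - 5)*(g - 4)*(g + 1)*(g - 1)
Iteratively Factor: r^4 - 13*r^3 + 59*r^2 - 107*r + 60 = (r - 5)*(r^3 - 8*r^2 + 19*r - 12) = (r - 5)*(r - 4)*(r^2 - 4*r + 3) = (r - 5)*(r - 4)*(r - 3)*(r - 1)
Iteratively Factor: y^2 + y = (y)*(y + 1)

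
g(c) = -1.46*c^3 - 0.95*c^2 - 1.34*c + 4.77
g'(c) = -4.38*c^2 - 1.9*c - 1.34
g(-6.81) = 430.94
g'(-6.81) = -191.53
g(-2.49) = 24.76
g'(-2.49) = -23.77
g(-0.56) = 5.48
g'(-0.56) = -1.65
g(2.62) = -31.52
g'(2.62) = -36.38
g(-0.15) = 4.95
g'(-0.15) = -1.15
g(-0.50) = 5.38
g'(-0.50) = -1.48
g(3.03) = -48.63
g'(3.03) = -47.31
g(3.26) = -60.28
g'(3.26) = -54.08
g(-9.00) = 1004.22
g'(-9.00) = -339.02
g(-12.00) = 2406.93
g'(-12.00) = -609.26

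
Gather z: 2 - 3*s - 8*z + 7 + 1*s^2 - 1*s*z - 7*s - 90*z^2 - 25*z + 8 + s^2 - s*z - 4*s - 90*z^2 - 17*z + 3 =2*s^2 - 14*s - 180*z^2 + z*(-2*s - 50) + 20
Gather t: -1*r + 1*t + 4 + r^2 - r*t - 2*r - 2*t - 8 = r^2 - 3*r + t*(-r - 1) - 4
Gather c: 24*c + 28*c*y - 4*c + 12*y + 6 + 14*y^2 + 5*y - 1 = c*(28*y + 20) + 14*y^2 + 17*y + 5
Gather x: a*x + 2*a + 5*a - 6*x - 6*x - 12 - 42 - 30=7*a + x*(a - 12) - 84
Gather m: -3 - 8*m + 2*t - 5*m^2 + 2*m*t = -5*m^2 + m*(2*t - 8) + 2*t - 3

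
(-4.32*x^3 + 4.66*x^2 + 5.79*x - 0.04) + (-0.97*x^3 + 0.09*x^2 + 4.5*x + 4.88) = -5.29*x^3 + 4.75*x^2 + 10.29*x + 4.84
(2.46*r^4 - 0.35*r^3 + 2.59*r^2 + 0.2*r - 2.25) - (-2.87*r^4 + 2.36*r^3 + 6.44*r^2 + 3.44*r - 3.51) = 5.33*r^4 - 2.71*r^3 - 3.85*r^2 - 3.24*r + 1.26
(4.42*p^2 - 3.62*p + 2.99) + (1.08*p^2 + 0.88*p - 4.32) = 5.5*p^2 - 2.74*p - 1.33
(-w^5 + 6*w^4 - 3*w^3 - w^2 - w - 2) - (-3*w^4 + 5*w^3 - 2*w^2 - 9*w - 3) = -w^5 + 9*w^4 - 8*w^3 + w^2 + 8*w + 1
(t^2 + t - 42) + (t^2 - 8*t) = 2*t^2 - 7*t - 42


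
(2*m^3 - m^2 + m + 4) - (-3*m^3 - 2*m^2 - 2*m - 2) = 5*m^3 + m^2 + 3*m + 6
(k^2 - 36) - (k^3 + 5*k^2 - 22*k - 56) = -k^3 - 4*k^2 + 22*k + 20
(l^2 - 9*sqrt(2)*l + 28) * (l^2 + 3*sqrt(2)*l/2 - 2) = l^4 - 15*sqrt(2)*l^3/2 - l^2 + 60*sqrt(2)*l - 56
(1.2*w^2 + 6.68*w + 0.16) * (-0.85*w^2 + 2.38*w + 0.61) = -1.02*w^4 - 2.822*w^3 + 16.4944*w^2 + 4.4556*w + 0.0976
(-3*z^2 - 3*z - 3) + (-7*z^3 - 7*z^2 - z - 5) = -7*z^3 - 10*z^2 - 4*z - 8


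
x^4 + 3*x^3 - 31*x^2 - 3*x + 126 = (x - 3)^2*(x + 2)*(x + 7)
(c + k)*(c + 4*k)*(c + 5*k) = c^3 + 10*c^2*k + 29*c*k^2 + 20*k^3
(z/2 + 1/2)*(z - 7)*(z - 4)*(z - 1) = z^4/2 - 11*z^3/2 + 27*z^2/2 + 11*z/2 - 14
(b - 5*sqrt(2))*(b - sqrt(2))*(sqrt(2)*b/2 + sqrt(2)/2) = sqrt(2)*b^3/2 - 6*b^2 + sqrt(2)*b^2/2 - 6*b + 5*sqrt(2)*b + 5*sqrt(2)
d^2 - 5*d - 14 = (d - 7)*(d + 2)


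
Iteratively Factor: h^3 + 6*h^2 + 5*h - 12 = (h + 4)*(h^2 + 2*h - 3) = (h + 3)*(h + 4)*(h - 1)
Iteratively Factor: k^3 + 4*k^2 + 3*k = (k)*(k^2 + 4*k + 3) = k*(k + 3)*(k + 1)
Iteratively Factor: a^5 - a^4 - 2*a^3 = (a)*(a^4 - a^3 - 2*a^2) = a^2*(a^3 - a^2 - 2*a) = a^2*(a - 2)*(a^2 + a) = a^3*(a - 2)*(a + 1)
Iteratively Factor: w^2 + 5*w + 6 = (w + 2)*(w + 3)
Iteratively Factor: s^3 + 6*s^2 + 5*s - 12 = (s + 3)*(s^2 + 3*s - 4) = (s + 3)*(s + 4)*(s - 1)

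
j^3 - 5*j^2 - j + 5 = (j - 5)*(j - 1)*(j + 1)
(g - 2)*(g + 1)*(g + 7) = g^3 + 6*g^2 - 9*g - 14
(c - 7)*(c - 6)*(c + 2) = c^3 - 11*c^2 + 16*c + 84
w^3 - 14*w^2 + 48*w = w*(w - 8)*(w - 6)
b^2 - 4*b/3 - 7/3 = (b - 7/3)*(b + 1)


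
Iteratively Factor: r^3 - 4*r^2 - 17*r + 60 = (r - 5)*(r^2 + r - 12) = (r - 5)*(r - 3)*(r + 4)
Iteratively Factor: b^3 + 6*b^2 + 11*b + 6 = (b + 2)*(b^2 + 4*b + 3) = (b + 1)*(b + 2)*(b + 3)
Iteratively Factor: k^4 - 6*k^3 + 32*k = (k)*(k^3 - 6*k^2 + 32) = k*(k - 4)*(k^2 - 2*k - 8) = k*(k - 4)^2*(k + 2)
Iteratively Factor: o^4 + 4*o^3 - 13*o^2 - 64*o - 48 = (o + 3)*(o^3 + o^2 - 16*o - 16) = (o + 3)*(o + 4)*(o^2 - 3*o - 4) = (o + 1)*(o + 3)*(o + 4)*(o - 4)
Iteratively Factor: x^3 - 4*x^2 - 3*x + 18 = (x + 2)*(x^2 - 6*x + 9) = (x - 3)*(x + 2)*(x - 3)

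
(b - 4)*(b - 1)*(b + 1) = b^3 - 4*b^2 - b + 4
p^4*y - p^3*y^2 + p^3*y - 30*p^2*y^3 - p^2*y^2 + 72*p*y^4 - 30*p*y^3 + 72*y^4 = (p - 4*y)*(p - 3*y)*(p + 6*y)*(p*y + y)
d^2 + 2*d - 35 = (d - 5)*(d + 7)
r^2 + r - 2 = (r - 1)*(r + 2)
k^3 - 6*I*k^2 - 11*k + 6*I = (k - 3*I)*(k - 2*I)*(k - I)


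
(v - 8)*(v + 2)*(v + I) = v^3 - 6*v^2 + I*v^2 - 16*v - 6*I*v - 16*I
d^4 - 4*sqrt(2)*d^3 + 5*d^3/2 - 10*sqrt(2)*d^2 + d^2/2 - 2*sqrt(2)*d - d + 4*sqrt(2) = (d - 1/2)*(d + 1)*(d + 2)*(d - 4*sqrt(2))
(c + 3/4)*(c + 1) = c^2 + 7*c/4 + 3/4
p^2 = p^2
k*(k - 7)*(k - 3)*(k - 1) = k^4 - 11*k^3 + 31*k^2 - 21*k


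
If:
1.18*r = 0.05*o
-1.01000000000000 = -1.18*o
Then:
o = 0.86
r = 0.04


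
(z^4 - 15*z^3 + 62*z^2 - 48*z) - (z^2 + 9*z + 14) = z^4 - 15*z^3 + 61*z^2 - 57*z - 14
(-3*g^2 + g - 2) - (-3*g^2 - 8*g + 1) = 9*g - 3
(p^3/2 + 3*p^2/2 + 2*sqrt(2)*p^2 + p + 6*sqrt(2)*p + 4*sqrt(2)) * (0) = 0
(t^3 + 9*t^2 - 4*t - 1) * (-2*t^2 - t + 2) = -2*t^5 - 19*t^4 + t^3 + 24*t^2 - 7*t - 2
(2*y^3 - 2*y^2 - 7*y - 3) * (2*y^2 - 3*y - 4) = 4*y^5 - 10*y^4 - 16*y^3 + 23*y^2 + 37*y + 12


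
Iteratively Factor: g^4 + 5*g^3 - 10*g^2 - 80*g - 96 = (g + 4)*(g^3 + g^2 - 14*g - 24) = (g - 4)*(g + 4)*(g^2 + 5*g + 6) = (g - 4)*(g + 2)*(g + 4)*(g + 3)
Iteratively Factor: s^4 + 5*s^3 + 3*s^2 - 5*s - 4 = (s + 1)*(s^3 + 4*s^2 - s - 4) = (s - 1)*(s + 1)*(s^2 + 5*s + 4) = (s - 1)*(s + 1)*(s + 4)*(s + 1)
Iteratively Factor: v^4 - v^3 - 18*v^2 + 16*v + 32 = (v + 1)*(v^3 - 2*v^2 - 16*v + 32) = (v + 1)*(v + 4)*(v^2 - 6*v + 8) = (v - 4)*(v + 1)*(v + 4)*(v - 2)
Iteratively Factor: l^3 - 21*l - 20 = (l + 1)*(l^2 - l - 20) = (l - 5)*(l + 1)*(l + 4)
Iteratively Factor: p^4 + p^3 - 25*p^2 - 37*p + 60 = (p - 5)*(p^3 + 6*p^2 + 5*p - 12) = (p - 5)*(p + 4)*(p^2 + 2*p - 3) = (p - 5)*(p - 1)*(p + 4)*(p + 3)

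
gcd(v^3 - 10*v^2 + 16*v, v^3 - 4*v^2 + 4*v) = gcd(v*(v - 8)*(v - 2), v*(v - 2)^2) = v^2 - 2*v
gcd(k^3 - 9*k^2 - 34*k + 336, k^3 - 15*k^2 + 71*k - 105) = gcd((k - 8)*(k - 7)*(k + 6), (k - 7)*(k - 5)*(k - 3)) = k - 7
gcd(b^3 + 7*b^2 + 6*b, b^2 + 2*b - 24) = b + 6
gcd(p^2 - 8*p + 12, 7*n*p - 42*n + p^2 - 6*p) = p - 6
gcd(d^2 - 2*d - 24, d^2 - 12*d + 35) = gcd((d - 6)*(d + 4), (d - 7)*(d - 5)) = 1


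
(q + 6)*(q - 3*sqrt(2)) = q^2 - 3*sqrt(2)*q + 6*q - 18*sqrt(2)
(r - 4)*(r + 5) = r^2 + r - 20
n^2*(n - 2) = n^3 - 2*n^2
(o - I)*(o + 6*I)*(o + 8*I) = o^3 + 13*I*o^2 - 34*o + 48*I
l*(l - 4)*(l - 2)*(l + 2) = l^4 - 4*l^3 - 4*l^2 + 16*l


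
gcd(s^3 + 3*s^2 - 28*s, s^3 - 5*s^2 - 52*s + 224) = s^2 + 3*s - 28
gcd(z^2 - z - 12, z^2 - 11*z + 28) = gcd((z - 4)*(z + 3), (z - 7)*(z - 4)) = z - 4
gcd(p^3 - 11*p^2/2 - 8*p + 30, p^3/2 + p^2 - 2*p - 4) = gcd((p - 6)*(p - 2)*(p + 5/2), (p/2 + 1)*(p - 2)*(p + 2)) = p - 2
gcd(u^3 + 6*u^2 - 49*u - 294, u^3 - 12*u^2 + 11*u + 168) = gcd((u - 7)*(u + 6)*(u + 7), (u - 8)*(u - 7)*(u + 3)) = u - 7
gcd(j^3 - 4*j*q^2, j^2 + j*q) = j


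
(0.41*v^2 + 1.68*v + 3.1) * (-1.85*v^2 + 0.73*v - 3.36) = -0.7585*v^4 - 2.8087*v^3 - 5.8862*v^2 - 3.3818*v - 10.416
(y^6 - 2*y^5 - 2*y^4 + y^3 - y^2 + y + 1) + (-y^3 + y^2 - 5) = y^6 - 2*y^5 - 2*y^4 + y - 4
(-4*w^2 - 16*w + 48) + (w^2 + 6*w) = -3*w^2 - 10*w + 48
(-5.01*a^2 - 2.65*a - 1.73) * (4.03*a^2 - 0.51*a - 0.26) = -20.1903*a^4 - 8.1244*a^3 - 4.3178*a^2 + 1.5713*a + 0.4498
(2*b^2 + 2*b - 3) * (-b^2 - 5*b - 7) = -2*b^4 - 12*b^3 - 21*b^2 + b + 21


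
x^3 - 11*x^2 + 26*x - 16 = (x - 8)*(x - 2)*(x - 1)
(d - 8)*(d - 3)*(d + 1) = d^3 - 10*d^2 + 13*d + 24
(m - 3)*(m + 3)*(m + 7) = m^3 + 7*m^2 - 9*m - 63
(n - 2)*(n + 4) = n^2 + 2*n - 8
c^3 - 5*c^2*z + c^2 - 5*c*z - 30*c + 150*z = (c - 5)*(c + 6)*(c - 5*z)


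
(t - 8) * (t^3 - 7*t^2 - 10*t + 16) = t^4 - 15*t^3 + 46*t^2 + 96*t - 128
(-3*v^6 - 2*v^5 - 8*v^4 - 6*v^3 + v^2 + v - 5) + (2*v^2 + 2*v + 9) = -3*v^6 - 2*v^5 - 8*v^4 - 6*v^3 + 3*v^2 + 3*v + 4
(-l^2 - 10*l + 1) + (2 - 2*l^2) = -3*l^2 - 10*l + 3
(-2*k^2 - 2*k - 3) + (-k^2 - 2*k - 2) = -3*k^2 - 4*k - 5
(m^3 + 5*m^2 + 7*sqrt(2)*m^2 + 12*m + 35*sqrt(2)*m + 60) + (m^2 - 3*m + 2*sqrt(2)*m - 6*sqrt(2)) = m^3 + 6*m^2 + 7*sqrt(2)*m^2 + 9*m + 37*sqrt(2)*m - 6*sqrt(2) + 60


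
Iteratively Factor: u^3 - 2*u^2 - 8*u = (u - 4)*(u^2 + 2*u) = (u - 4)*(u + 2)*(u)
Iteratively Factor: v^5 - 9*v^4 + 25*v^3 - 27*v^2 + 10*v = (v)*(v^4 - 9*v^3 + 25*v^2 - 27*v + 10) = v*(v - 1)*(v^3 - 8*v^2 + 17*v - 10) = v*(v - 1)^2*(v^2 - 7*v + 10) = v*(v - 2)*(v - 1)^2*(v - 5)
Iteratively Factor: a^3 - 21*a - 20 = (a + 1)*(a^2 - a - 20) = (a - 5)*(a + 1)*(a + 4)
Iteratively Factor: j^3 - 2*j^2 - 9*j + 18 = (j + 3)*(j^2 - 5*j + 6) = (j - 2)*(j + 3)*(j - 3)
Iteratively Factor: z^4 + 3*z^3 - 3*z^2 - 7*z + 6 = (z - 1)*(z^3 + 4*z^2 + z - 6) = (z - 1)*(z + 3)*(z^2 + z - 2) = (z - 1)*(z + 2)*(z + 3)*(z - 1)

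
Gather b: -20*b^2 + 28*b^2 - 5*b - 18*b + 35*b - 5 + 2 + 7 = 8*b^2 + 12*b + 4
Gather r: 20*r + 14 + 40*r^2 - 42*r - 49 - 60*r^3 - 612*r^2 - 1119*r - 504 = -60*r^3 - 572*r^2 - 1141*r - 539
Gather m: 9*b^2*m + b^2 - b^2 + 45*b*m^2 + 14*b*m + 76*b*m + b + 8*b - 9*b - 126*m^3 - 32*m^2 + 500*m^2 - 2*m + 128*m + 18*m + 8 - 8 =-126*m^3 + m^2*(45*b + 468) + m*(9*b^2 + 90*b + 144)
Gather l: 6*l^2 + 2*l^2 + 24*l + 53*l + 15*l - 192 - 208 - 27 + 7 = 8*l^2 + 92*l - 420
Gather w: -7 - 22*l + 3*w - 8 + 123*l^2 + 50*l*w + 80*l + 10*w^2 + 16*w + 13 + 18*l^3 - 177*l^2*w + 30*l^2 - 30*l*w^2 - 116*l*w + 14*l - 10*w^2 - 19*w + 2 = 18*l^3 + 153*l^2 - 30*l*w^2 + 72*l + w*(-177*l^2 - 66*l)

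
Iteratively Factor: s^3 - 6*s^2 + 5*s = (s)*(s^2 - 6*s + 5) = s*(s - 1)*(s - 5)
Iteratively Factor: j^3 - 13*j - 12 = (j - 4)*(j^2 + 4*j + 3) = (j - 4)*(j + 1)*(j + 3)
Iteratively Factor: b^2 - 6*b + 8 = (b - 4)*(b - 2)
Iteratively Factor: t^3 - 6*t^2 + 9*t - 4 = (t - 1)*(t^2 - 5*t + 4) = (t - 4)*(t - 1)*(t - 1)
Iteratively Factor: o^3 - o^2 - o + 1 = (o - 1)*(o^2 - 1) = (o - 1)*(o + 1)*(o - 1)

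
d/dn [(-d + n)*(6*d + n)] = 5*d + 2*n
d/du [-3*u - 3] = -3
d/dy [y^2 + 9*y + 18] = 2*y + 9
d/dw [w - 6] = 1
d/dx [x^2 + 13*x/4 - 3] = 2*x + 13/4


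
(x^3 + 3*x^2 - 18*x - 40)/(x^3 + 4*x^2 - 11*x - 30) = (x - 4)/(x - 3)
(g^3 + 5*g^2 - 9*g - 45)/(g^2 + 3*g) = g + 2 - 15/g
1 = 1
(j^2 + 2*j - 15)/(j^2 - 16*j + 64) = (j^2 + 2*j - 15)/(j^2 - 16*j + 64)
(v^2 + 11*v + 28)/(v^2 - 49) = (v + 4)/(v - 7)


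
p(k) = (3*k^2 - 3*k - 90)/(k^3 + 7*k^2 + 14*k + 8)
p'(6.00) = 0.06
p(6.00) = 0.00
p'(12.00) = 0.00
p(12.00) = 0.11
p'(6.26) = 0.05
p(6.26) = 0.01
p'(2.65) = 0.55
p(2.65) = -0.68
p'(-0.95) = 11167.88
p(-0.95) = -527.35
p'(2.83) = 0.47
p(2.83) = -0.59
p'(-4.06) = 1383.40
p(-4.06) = 75.01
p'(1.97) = 1.03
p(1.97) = -1.20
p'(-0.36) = 55.35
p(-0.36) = -23.17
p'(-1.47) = -0.62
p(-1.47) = 125.52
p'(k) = (6*k - 3)/(k^3 + 7*k^2 + 14*k + 8) + (-3*k^2 - 14*k - 14)*(3*k^2 - 3*k - 90)/(k^3 + 7*k^2 + 14*k + 8)^2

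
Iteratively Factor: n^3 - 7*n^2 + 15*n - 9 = (n - 1)*(n^2 - 6*n + 9) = (n - 3)*(n - 1)*(n - 3)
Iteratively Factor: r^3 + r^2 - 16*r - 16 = (r - 4)*(r^2 + 5*r + 4) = (r - 4)*(r + 4)*(r + 1)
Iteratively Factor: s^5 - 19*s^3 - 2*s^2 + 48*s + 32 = (s + 4)*(s^4 - 4*s^3 - 3*s^2 + 10*s + 8) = (s - 2)*(s + 4)*(s^3 - 2*s^2 - 7*s - 4) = (s - 4)*(s - 2)*(s + 4)*(s^2 + 2*s + 1) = (s - 4)*(s - 2)*(s + 1)*(s + 4)*(s + 1)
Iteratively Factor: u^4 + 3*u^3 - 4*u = (u - 1)*(u^3 + 4*u^2 + 4*u) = u*(u - 1)*(u^2 + 4*u + 4) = u*(u - 1)*(u + 2)*(u + 2)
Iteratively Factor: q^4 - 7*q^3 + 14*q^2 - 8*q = (q - 1)*(q^3 - 6*q^2 + 8*q) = (q - 2)*(q - 1)*(q^2 - 4*q) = (q - 4)*(q - 2)*(q - 1)*(q)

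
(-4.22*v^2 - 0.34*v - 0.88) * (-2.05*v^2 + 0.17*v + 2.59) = 8.651*v^4 - 0.0204000000000001*v^3 - 9.1836*v^2 - 1.0302*v - 2.2792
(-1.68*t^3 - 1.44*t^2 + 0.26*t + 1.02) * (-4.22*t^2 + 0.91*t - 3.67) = 7.0896*t^5 + 4.548*t^4 + 3.758*t^3 + 1.217*t^2 - 0.026*t - 3.7434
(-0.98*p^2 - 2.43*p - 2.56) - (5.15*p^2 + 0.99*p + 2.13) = -6.13*p^2 - 3.42*p - 4.69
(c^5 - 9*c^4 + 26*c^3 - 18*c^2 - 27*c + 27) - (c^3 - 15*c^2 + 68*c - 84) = c^5 - 9*c^4 + 25*c^3 - 3*c^2 - 95*c + 111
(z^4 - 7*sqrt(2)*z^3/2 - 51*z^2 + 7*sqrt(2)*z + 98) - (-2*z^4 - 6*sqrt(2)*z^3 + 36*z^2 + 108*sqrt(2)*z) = 3*z^4 + 5*sqrt(2)*z^3/2 - 87*z^2 - 101*sqrt(2)*z + 98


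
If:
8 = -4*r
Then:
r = -2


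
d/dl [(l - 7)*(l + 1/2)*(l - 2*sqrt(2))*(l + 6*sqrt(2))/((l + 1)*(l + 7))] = (4*l^5 + 8*sqrt(2)*l^4 + 35*l^4 - 152*l^3 + 128*sqrt(2)*l^3 - 1025*l^2 - 220*sqrt(2)*l^2 - 1106*l - 728*sqrt(2)*l - 196*sqrt(2) + 840)/(2*(l^4 + 16*l^3 + 78*l^2 + 112*l + 49))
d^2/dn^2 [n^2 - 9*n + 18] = 2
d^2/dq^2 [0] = 0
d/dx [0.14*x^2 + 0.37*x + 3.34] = 0.28*x + 0.37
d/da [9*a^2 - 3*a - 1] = 18*a - 3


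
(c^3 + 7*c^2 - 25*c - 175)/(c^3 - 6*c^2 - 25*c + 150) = (c + 7)/(c - 6)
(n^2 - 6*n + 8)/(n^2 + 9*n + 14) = (n^2 - 6*n + 8)/(n^2 + 9*n + 14)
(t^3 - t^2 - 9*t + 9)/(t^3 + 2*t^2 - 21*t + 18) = (t + 3)/(t + 6)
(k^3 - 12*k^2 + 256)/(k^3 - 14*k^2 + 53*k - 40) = (k^2 - 4*k - 32)/(k^2 - 6*k + 5)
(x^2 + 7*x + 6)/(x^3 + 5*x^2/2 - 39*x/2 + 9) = 2*(x + 1)/(2*x^2 - 7*x + 3)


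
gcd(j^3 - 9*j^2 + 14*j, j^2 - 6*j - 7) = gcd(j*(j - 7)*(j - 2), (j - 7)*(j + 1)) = j - 7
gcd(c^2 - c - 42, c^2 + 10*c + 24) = c + 6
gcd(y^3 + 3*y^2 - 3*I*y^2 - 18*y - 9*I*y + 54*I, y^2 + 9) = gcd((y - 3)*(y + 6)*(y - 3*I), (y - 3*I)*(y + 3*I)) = y - 3*I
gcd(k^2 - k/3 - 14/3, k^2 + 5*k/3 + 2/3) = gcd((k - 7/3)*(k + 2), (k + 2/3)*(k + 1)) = 1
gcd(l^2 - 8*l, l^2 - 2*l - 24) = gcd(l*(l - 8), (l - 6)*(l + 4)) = 1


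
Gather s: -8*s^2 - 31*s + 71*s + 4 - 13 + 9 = -8*s^2 + 40*s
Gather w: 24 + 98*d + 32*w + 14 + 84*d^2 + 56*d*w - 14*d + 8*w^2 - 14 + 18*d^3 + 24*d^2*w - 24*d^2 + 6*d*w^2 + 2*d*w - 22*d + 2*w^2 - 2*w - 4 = 18*d^3 + 60*d^2 + 62*d + w^2*(6*d + 10) + w*(24*d^2 + 58*d + 30) + 20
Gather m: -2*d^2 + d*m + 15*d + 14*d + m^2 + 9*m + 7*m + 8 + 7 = -2*d^2 + 29*d + m^2 + m*(d + 16) + 15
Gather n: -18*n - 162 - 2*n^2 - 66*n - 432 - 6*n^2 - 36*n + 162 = -8*n^2 - 120*n - 432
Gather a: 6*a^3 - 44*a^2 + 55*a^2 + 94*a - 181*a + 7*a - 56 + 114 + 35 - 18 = 6*a^3 + 11*a^2 - 80*a + 75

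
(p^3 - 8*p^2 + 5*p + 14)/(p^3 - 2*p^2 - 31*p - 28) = (p - 2)/(p + 4)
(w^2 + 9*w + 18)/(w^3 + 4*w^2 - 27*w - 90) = 1/(w - 5)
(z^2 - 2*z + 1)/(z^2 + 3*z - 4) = (z - 1)/(z + 4)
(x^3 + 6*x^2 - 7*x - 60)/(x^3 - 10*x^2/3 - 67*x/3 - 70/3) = 3*(-x^3 - 6*x^2 + 7*x + 60)/(-3*x^3 + 10*x^2 + 67*x + 70)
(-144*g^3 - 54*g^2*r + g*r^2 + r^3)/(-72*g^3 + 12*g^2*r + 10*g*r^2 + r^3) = (-24*g^2 - 5*g*r + r^2)/(-12*g^2 + 4*g*r + r^2)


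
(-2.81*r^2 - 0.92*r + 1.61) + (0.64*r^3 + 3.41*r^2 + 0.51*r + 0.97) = 0.64*r^3 + 0.6*r^2 - 0.41*r + 2.58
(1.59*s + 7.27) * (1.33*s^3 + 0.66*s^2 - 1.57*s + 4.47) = 2.1147*s^4 + 10.7185*s^3 + 2.3019*s^2 - 4.3066*s + 32.4969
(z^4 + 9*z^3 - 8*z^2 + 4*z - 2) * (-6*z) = -6*z^5 - 54*z^4 + 48*z^3 - 24*z^2 + 12*z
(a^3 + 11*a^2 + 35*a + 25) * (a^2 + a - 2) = a^5 + 12*a^4 + 44*a^3 + 38*a^2 - 45*a - 50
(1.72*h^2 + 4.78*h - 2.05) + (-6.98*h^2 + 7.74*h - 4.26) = -5.26*h^2 + 12.52*h - 6.31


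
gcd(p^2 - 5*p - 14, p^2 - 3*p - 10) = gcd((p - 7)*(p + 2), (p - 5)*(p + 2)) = p + 2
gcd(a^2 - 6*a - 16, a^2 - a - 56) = a - 8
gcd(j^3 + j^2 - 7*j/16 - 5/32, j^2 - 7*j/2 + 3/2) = j - 1/2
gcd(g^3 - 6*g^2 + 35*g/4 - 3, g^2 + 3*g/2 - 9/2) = g - 3/2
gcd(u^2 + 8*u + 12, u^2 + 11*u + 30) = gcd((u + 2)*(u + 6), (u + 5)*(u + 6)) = u + 6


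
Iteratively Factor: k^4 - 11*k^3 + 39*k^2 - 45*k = (k - 3)*(k^3 - 8*k^2 + 15*k) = k*(k - 3)*(k^2 - 8*k + 15) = k*(k - 5)*(k - 3)*(k - 3)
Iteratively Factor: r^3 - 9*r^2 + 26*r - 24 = (r - 3)*(r^2 - 6*r + 8) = (r - 3)*(r - 2)*(r - 4)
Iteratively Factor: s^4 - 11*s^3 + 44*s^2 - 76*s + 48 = (s - 2)*(s^3 - 9*s^2 + 26*s - 24) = (s - 3)*(s - 2)*(s^2 - 6*s + 8) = (s - 4)*(s - 3)*(s - 2)*(s - 2)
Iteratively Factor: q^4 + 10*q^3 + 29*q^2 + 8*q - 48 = (q - 1)*(q^3 + 11*q^2 + 40*q + 48) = (q - 1)*(q + 4)*(q^2 + 7*q + 12) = (q - 1)*(q + 4)^2*(q + 3)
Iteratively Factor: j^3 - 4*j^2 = (j - 4)*(j^2) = j*(j - 4)*(j)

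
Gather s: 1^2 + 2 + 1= 4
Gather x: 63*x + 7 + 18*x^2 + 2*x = 18*x^2 + 65*x + 7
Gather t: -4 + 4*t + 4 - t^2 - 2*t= -t^2 + 2*t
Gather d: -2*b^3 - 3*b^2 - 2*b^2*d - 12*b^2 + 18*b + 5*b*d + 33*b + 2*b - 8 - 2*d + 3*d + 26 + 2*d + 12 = -2*b^3 - 15*b^2 + 53*b + d*(-2*b^2 + 5*b + 3) + 30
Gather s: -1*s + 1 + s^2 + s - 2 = s^2 - 1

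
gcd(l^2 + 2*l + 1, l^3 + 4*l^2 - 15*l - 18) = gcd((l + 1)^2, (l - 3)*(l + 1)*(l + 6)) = l + 1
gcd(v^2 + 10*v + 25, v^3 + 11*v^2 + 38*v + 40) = v + 5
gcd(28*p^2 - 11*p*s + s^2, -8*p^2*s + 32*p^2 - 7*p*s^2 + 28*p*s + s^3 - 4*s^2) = 1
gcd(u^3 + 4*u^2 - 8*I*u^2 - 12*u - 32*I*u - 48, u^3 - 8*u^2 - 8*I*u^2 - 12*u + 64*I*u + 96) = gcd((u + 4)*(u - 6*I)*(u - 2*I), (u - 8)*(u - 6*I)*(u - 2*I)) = u^2 - 8*I*u - 12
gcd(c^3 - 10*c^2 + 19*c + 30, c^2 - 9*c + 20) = c - 5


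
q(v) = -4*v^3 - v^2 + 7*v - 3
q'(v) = -12*v^2 - 2*v + 7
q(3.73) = -198.38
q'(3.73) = -167.41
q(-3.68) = 157.04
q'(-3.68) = -148.15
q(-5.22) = 502.16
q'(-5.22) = -309.54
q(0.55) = -0.12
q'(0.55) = 2.27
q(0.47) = -0.35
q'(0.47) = 3.41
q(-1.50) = -2.25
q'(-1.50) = -17.00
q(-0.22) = -4.55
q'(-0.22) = 6.86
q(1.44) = -6.94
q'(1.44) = -20.76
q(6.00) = -861.00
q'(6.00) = -437.00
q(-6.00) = 783.00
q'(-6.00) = -413.00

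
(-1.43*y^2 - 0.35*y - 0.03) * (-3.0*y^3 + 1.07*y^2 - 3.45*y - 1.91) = 4.29*y^5 - 0.4801*y^4 + 4.649*y^3 + 3.9067*y^2 + 0.772*y + 0.0573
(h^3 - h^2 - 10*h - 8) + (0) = h^3 - h^2 - 10*h - 8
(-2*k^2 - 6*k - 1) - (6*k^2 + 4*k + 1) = -8*k^2 - 10*k - 2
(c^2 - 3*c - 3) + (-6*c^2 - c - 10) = -5*c^2 - 4*c - 13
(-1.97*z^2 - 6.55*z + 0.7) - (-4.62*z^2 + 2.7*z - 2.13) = 2.65*z^2 - 9.25*z + 2.83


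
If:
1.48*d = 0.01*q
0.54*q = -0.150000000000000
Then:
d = -0.00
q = -0.28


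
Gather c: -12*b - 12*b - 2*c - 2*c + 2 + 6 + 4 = -24*b - 4*c + 12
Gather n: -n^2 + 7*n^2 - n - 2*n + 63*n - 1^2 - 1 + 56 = 6*n^2 + 60*n + 54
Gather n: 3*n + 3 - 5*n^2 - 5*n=-5*n^2 - 2*n + 3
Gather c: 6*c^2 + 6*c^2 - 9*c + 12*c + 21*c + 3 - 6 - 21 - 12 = 12*c^2 + 24*c - 36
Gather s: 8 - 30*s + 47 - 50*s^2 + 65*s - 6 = -50*s^2 + 35*s + 49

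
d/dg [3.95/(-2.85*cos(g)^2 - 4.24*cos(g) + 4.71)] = -(22.515*cos(g) + 16.748)*sin(g)/(2.85*cos(g)^2 + 4.24*cos(g) - 4.71)^2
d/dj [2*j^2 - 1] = 4*j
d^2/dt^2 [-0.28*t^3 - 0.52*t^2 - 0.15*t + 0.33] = -1.68*t - 1.04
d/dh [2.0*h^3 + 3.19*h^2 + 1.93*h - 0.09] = 6.0*h^2 + 6.38*h + 1.93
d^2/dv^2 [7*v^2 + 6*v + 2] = 14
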